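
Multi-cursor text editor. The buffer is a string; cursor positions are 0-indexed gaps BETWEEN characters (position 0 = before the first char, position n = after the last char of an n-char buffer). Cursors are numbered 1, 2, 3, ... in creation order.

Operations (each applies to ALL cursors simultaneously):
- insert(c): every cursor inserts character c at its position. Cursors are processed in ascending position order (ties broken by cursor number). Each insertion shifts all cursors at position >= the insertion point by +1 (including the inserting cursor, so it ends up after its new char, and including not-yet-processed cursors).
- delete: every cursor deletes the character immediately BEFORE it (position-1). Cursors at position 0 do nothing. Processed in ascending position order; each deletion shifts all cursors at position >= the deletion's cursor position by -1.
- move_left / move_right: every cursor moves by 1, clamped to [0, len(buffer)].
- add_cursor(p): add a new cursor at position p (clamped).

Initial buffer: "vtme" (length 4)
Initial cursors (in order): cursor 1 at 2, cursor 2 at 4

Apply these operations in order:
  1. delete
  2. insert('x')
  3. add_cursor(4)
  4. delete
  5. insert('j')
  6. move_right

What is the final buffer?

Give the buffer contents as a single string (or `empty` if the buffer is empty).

After op 1 (delete): buffer="vm" (len 2), cursors c1@1 c2@2, authorship ..
After op 2 (insert('x')): buffer="vxmx" (len 4), cursors c1@2 c2@4, authorship .1.2
After op 3 (add_cursor(4)): buffer="vxmx" (len 4), cursors c1@2 c2@4 c3@4, authorship .1.2
After op 4 (delete): buffer="v" (len 1), cursors c1@1 c2@1 c3@1, authorship .
After op 5 (insert('j')): buffer="vjjj" (len 4), cursors c1@4 c2@4 c3@4, authorship .123
After op 6 (move_right): buffer="vjjj" (len 4), cursors c1@4 c2@4 c3@4, authorship .123

Answer: vjjj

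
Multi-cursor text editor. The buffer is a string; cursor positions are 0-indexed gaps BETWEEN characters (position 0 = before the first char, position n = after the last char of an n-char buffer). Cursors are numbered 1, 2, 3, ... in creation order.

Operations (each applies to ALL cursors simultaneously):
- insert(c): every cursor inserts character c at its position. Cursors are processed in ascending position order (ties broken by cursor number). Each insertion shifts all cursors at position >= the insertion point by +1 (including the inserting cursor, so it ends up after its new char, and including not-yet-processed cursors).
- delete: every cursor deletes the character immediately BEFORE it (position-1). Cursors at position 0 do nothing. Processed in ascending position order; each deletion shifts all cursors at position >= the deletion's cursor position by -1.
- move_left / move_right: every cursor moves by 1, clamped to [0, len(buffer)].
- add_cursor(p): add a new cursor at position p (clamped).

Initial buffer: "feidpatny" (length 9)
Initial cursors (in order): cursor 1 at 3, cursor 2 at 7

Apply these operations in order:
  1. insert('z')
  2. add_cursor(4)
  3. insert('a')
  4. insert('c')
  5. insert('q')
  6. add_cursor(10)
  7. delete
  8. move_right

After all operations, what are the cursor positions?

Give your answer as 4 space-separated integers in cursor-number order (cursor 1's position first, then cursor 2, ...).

After op 1 (insert('z')): buffer="feizdpatzny" (len 11), cursors c1@4 c2@9, authorship ...1....2..
After op 2 (add_cursor(4)): buffer="feizdpatzny" (len 11), cursors c1@4 c3@4 c2@9, authorship ...1....2..
After op 3 (insert('a')): buffer="feizaadpatzany" (len 14), cursors c1@6 c3@6 c2@12, authorship ...113....22..
After op 4 (insert('c')): buffer="feizaaccdpatzacny" (len 17), cursors c1@8 c3@8 c2@15, authorship ...11313....222..
After op 5 (insert('q')): buffer="feizaaccqqdpatzacqny" (len 20), cursors c1@10 c3@10 c2@18, authorship ...1131313....2222..
After op 6 (add_cursor(10)): buffer="feizaaccqqdpatzacqny" (len 20), cursors c1@10 c3@10 c4@10 c2@18, authorship ...1131313....2222..
After op 7 (delete): buffer="feizaacdpatzacny" (len 16), cursors c1@7 c3@7 c4@7 c2@14, authorship ...1131....222..
After op 8 (move_right): buffer="feizaacdpatzacny" (len 16), cursors c1@8 c3@8 c4@8 c2@15, authorship ...1131....222..

Answer: 8 15 8 8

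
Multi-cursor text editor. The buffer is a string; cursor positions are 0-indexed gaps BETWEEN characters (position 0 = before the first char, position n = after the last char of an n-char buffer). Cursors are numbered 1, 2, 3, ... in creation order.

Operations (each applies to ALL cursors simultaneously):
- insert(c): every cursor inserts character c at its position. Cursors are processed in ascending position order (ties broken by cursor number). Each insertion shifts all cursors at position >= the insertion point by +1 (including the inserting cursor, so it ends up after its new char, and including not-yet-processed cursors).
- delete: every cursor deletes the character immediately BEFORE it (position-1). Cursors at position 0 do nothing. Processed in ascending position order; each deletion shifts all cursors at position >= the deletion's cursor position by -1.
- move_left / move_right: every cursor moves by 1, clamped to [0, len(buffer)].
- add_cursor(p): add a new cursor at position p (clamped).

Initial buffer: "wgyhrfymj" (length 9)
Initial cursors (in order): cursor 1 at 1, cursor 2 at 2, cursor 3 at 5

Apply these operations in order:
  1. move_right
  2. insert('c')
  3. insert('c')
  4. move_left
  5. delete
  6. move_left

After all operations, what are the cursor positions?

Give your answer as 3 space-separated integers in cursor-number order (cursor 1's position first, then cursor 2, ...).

After op 1 (move_right): buffer="wgyhrfymj" (len 9), cursors c1@2 c2@3 c3@6, authorship .........
After op 2 (insert('c')): buffer="wgcychrfcymj" (len 12), cursors c1@3 c2@5 c3@9, authorship ..1.2...3...
After op 3 (insert('c')): buffer="wgccycchrfccymj" (len 15), cursors c1@4 c2@7 c3@12, authorship ..11.22...33...
After op 4 (move_left): buffer="wgccycchrfccymj" (len 15), cursors c1@3 c2@6 c3@11, authorship ..11.22...33...
After op 5 (delete): buffer="wgcychrfcymj" (len 12), cursors c1@2 c2@4 c3@8, authorship ..1.2...3...
After op 6 (move_left): buffer="wgcychrfcymj" (len 12), cursors c1@1 c2@3 c3@7, authorship ..1.2...3...

Answer: 1 3 7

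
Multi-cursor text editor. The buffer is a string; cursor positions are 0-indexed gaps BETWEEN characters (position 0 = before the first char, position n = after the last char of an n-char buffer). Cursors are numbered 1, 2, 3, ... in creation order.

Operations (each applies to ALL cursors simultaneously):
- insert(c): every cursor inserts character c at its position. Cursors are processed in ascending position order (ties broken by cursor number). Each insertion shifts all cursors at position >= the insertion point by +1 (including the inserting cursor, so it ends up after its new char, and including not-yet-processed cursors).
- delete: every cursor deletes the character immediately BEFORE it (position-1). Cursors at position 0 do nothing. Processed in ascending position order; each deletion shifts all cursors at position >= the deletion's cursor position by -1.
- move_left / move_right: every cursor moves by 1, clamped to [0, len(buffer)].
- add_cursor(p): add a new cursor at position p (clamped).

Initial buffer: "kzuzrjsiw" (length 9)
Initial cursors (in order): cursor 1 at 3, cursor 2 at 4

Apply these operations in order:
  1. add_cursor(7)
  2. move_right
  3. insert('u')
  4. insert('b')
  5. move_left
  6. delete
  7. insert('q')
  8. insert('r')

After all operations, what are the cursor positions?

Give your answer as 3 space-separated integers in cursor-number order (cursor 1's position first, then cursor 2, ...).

Answer: 6 10 16

Derivation:
After op 1 (add_cursor(7)): buffer="kzuzrjsiw" (len 9), cursors c1@3 c2@4 c3@7, authorship .........
After op 2 (move_right): buffer="kzuzrjsiw" (len 9), cursors c1@4 c2@5 c3@8, authorship .........
After op 3 (insert('u')): buffer="kzuzurujsiuw" (len 12), cursors c1@5 c2@7 c3@11, authorship ....1.2...3.
After op 4 (insert('b')): buffer="kzuzubrubjsiubw" (len 15), cursors c1@6 c2@9 c3@14, authorship ....11.22...33.
After op 5 (move_left): buffer="kzuzubrubjsiubw" (len 15), cursors c1@5 c2@8 c3@13, authorship ....11.22...33.
After op 6 (delete): buffer="kzuzbrbjsibw" (len 12), cursors c1@4 c2@6 c3@10, authorship ....1.2...3.
After op 7 (insert('q')): buffer="kzuzqbrqbjsiqbw" (len 15), cursors c1@5 c2@8 c3@13, authorship ....11.22...33.
After op 8 (insert('r')): buffer="kzuzqrbrqrbjsiqrbw" (len 18), cursors c1@6 c2@10 c3@16, authorship ....111.222...333.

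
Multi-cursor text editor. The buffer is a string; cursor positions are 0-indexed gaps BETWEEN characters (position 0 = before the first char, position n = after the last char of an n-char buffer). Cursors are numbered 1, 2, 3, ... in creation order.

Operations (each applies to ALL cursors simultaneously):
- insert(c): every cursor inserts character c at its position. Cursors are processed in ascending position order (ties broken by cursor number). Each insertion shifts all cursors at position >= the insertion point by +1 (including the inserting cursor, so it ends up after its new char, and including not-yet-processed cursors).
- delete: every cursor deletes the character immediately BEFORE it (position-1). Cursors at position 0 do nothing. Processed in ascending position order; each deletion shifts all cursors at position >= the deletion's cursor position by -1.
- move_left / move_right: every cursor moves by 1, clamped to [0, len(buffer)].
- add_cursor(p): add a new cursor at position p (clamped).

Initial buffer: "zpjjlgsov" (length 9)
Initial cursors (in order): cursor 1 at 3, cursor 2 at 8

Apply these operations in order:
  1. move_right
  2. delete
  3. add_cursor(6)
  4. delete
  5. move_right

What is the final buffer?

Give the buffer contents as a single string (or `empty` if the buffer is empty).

After op 1 (move_right): buffer="zpjjlgsov" (len 9), cursors c1@4 c2@9, authorship .........
After op 2 (delete): buffer="zpjlgso" (len 7), cursors c1@3 c2@7, authorship .......
After op 3 (add_cursor(6)): buffer="zpjlgso" (len 7), cursors c1@3 c3@6 c2@7, authorship .......
After op 4 (delete): buffer="zplg" (len 4), cursors c1@2 c2@4 c3@4, authorship ....
After op 5 (move_right): buffer="zplg" (len 4), cursors c1@3 c2@4 c3@4, authorship ....

Answer: zplg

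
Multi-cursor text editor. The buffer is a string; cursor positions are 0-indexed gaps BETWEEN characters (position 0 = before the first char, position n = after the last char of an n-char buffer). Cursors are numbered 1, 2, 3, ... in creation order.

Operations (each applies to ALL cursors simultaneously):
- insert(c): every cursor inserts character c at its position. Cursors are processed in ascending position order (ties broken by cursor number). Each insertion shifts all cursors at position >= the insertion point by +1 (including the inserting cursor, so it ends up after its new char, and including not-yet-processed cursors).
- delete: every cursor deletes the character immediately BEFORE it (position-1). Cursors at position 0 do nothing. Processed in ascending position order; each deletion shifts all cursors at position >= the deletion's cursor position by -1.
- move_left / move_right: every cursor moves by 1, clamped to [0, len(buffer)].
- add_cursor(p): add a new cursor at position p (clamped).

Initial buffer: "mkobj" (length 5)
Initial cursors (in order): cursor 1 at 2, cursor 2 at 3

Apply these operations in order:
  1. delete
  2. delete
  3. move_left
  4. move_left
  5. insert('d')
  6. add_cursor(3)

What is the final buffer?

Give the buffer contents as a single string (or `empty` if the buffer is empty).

After op 1 (delete): buffer="mbj" (len 3), cursors c1@1 c2@1, authorship ...
After op 2 (delete): buffer="bj" (len 2), cursors c1@0 c2@0, authorship ..
After op 3 (move_left): buffer="bj" (len 2), cursors c1@0 c2@0, authorship ..
After op 4 (move_left): buffer="bj" (len 2), cursors c1@0 c2@0, authorship ..
After op 5 (insert('d')): buffer="ddbj" (len 4), cursors c1@2 c2@2, authorship 12..
After op 6 (add_cursor(3)): buffer="ddbj" (len 4), cursors c1@2 c2@2 c3@3, authorship 12..

Answer: ddbj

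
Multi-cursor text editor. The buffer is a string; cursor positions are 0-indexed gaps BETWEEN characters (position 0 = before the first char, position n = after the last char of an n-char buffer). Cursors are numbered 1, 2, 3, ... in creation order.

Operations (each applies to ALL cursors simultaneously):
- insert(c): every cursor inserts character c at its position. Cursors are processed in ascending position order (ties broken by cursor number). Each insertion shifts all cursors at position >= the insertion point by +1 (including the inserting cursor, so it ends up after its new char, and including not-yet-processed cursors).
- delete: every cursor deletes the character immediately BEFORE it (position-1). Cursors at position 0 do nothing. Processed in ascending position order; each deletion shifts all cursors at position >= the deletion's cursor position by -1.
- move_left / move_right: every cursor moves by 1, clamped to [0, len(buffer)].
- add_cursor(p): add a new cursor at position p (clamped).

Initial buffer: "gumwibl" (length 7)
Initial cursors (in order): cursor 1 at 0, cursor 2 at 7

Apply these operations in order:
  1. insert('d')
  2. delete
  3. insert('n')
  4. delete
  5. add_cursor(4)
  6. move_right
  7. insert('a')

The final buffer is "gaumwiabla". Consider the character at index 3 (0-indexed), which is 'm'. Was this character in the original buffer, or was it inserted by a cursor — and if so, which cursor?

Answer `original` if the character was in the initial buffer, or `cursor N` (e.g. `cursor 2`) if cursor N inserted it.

Answer: original

Derivation:
After op 1 (insert('d')): buffer="dgumwibld" (len 9), cursors c1@1 c2@9, authorship 1.......2
After op 2 (delete): buffer="gumwibl" (len 7), cursors c1@0 c2@7, authorship .......
After op 3 (insert('n')): buffer="ngumwibln" (len 9), cursors c1@1 c2@9, authorship 1.......2
After op 4 (delete): buffer="gumwibl" (len 7), cursors c1@0 c2@7, authorship .......
After op 5 (add_cursor(4)): buffer="gumwibl" (len 7), cursors c1@0 c3@4 c2@7, authorship .......
After op 6 (move_right): buffer="gumwibl" (len 7), cursors c1@1 c3@5 c2@7, authorship .......
After op 7 (insert('a')): buffer="gaumwiabla" (len 10), cursors c1@2 c3@7 c2@10, authorship .1....3..2
Authorship (.=original, N=cursor N): . 1 . . . . 3 . . 2
Index 3: author = original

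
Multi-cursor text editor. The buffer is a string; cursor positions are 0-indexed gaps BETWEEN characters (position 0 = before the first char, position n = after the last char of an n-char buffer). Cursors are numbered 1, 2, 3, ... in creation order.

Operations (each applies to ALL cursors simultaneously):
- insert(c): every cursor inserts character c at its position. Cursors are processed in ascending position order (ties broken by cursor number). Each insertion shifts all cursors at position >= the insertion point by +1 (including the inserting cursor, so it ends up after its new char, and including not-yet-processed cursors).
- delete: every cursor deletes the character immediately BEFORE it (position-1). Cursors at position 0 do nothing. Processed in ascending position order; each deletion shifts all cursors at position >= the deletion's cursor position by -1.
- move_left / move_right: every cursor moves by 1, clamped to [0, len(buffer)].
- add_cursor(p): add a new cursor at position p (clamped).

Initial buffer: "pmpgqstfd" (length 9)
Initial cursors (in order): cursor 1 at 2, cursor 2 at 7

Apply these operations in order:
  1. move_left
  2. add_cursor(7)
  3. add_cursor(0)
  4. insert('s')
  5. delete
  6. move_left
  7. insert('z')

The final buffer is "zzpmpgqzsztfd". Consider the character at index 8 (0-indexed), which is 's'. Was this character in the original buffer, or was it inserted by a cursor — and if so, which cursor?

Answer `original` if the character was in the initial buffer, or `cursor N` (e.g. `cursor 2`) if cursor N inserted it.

Answer: original

Derivation:
After op 1 (move_left): buffer="pmpgqstfd" (len 9), cursors c1@1 c2@6, authorship .........
After op 2 (add_cursor(7)): buffer="pmpgqstfd" (len 9), cursors c1@1 c2@6 c3@7, authorship .........
After op 3 (add_cursor(0)): buffer="pmpgqstfd" (len 9), cursors c4@0 c1@1 c2@6 c3@7, authorship .........
After op 4 (insert('s')): buffer="spsmpgqsstsfd" (len 13), cursors c4@1 c1@3 c2@9 c3@11, authorship 4.1.....2.3..
After op 5 (delete): buffer="pmpgqstfd" (len 9), cursors c4@0 c1@1 c2@6 c3@7, authorship .........
After op 6 (move_left): buffer="pmpgqstfd" (len 9), cursors c1@0 c4@0 c2@5 c3@6, authorship .........
After op 7 (insert('z')): buffer="zzpmpgqzsztfd" (len 13), cursors c1@2 c4@2 c2@8 c3@10, authorship 14.....2.3...
Authorship (.=original, N=cursor N): 1 4 . . . . . 2 . 3 . . .
Index 8: author = original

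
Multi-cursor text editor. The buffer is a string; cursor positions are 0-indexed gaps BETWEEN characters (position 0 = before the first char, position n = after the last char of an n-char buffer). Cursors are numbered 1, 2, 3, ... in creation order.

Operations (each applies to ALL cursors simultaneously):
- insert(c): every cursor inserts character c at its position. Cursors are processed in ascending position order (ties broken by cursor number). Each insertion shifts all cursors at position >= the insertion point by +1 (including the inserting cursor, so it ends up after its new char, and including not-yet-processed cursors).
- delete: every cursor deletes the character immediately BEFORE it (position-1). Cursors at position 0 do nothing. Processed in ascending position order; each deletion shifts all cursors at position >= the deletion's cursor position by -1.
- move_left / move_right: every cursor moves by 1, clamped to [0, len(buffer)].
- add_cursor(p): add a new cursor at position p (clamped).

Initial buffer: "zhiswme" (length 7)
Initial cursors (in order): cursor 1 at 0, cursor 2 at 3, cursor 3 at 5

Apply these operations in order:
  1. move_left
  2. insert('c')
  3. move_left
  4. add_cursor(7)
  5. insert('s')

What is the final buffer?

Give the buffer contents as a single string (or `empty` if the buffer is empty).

After op 1 (move_left): buffer="zhiswme" (len 7), cursors c1@0 c2@2 c3@4, authorship .......
After op 2 (insert('c')): buffer="czhciscwme" (len 10), cursors c1@1 c2@4 c3@7, authorship 1..2..3...
After op 3 (move_left): buffer="czhciscwme" (len 10), cursors c1@0 c2@3 c3@6, authorship 1..2..3...
After op 4 (add_cursor(7)): buffer="czhciscwme" (len 10), cursors c1@0 c2@3 c3@6 c4@7, authorship 1..2..3...
After op 5 (insert('s')): buffer="sczhscisscswme" (len 14), cursors c1@1 c2@5 c3@9 c4@11, authorship 11..22..334...

Answer: sczhscisscswme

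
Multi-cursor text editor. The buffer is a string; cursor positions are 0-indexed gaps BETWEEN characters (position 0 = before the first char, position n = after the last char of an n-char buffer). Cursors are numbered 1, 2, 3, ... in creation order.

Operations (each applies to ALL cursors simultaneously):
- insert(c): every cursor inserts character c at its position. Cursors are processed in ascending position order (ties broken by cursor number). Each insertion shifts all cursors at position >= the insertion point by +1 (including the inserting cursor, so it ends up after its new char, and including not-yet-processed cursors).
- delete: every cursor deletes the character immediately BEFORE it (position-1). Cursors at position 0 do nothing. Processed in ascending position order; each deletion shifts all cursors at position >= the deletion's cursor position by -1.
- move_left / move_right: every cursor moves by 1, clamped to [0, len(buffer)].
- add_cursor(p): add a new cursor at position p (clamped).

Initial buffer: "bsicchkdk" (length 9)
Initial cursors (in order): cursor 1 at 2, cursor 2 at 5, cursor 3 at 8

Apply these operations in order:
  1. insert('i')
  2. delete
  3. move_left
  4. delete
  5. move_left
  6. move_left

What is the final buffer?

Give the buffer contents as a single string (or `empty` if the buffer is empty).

Answer: sichdk

Derivation:
After op 1 (insert('i')): buffer="bsiiccihkdik" (len 12), cursors c1@3 c2@7 c3@11, authorship ..1...2...3.
After op 2 (delete): buffer="bsicchkdk" (len 9), cursors c1@2 c2@5 c3@8, authorship .........
After op 3 (move_left): buffer="bsicchkdk" (len 9), cursors c1@1 c2@4 c3@7, authorship .........
After op 4 (delete): buffer="sichdk" (len 6), cursors c1@0 c2@2 c3@4, authorship ......
After op 5 (move_left): buffer="sichdk" (len 6), cursors c1@0 c2@1 c3@3, authorship ......
After op 6 (move_left): buffer="sichdk" (len 6), cursors c1@0 c2@0 c3@2, authorship ......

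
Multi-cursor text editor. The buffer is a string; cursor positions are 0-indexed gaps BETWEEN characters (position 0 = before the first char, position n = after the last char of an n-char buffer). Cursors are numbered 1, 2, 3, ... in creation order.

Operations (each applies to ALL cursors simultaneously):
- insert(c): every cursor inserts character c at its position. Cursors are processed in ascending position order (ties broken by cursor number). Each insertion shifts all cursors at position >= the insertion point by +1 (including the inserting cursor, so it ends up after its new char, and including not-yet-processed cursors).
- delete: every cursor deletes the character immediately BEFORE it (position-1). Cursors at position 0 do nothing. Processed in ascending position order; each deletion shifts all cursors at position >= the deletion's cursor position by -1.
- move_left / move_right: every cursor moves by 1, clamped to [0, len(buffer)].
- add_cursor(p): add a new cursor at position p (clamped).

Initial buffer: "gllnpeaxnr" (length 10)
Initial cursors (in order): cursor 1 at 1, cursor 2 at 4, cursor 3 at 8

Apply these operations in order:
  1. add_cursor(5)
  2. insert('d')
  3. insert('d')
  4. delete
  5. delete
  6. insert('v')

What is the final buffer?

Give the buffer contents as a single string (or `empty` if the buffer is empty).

Answer: gvllnvpveaxvnr

Derivation:
After op 1 (add_cursor(5)): buffer="gllnpeaxnr" (len 10), cursors c1@1 c2@4 c4@5 c3@8, authorship ..........
After op 2 (insert('d')): buffer="gdllndpdeaxdnr" (len 14), cursors c1@2 c2@6 c4@8 c3@12, authorship .1...2.4...3..
After op 3 (insert('d')): buffer="gddllnddpddeaxddnr" (len 18), cursors c1@3 c2@8 c4@11 c3@16, authorship .11...22.44...33..
After op 4 (delete): buffer="gdllndpdeaxdnr" (len 14), cursors c1@2 c2@6 c4@8 c3@12, authorship .1...2.4...3..
After op 5 (delete): buffer="gllnpeaxnr" (len 10), cursors c1@1 c2@4 c4@5 c3@8, authorship ..........
After op 6 (insert('v')): buffer="gvllnvpveaxvnr" (len 14), cursors c1@2 c2@6 c4@8 c3@12, authorship .1...2.4...3..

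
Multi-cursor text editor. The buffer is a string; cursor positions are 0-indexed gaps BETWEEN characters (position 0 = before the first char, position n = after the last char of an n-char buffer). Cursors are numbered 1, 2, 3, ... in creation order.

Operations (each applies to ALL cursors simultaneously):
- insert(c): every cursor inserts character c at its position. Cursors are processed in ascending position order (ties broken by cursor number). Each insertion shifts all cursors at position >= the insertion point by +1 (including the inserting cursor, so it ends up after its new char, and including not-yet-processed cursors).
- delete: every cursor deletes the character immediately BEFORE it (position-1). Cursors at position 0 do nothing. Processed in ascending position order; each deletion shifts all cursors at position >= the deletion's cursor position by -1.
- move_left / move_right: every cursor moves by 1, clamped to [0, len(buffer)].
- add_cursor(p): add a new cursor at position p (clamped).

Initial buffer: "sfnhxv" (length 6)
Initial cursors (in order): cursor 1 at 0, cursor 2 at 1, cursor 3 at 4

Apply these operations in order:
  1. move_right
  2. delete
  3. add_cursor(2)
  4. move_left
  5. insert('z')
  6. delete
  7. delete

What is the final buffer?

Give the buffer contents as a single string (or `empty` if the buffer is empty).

After op 1 (move_right): buffer="sfnhxv" (len 6), cursors c1@1 c2@2 c3@5, authorship ......
After op 2 (delete): buffer="nhv" (len 3), cursors c1@0 c2@0 c3@2, authorship ...
After op 3 (add_cursor(2)): buffer="nhv" (len 3), cursors c1@0 c2@0 c3@2 c4@2, authorship ...
After op 4 (move_left): buffer="nhv" (len 3), cursors c1@0 c2@0 c3@1 c4@1, authorship ...
After op 5 (insert('z')): buffer="zznzzhv" (len 7), cursors c1@2 c2@2 c3@5 c4@5, authorship 12.34..
After op 6 (delete): buffer="nhv" (len 3), cursors c1@0 c2@0 c3@1 c4@1, authorship ...
After op 7 (delete): buffer="hv" (len 2), cursors c1@0 c2@0 c3@0 c4@0, authorship ..

Answer: hv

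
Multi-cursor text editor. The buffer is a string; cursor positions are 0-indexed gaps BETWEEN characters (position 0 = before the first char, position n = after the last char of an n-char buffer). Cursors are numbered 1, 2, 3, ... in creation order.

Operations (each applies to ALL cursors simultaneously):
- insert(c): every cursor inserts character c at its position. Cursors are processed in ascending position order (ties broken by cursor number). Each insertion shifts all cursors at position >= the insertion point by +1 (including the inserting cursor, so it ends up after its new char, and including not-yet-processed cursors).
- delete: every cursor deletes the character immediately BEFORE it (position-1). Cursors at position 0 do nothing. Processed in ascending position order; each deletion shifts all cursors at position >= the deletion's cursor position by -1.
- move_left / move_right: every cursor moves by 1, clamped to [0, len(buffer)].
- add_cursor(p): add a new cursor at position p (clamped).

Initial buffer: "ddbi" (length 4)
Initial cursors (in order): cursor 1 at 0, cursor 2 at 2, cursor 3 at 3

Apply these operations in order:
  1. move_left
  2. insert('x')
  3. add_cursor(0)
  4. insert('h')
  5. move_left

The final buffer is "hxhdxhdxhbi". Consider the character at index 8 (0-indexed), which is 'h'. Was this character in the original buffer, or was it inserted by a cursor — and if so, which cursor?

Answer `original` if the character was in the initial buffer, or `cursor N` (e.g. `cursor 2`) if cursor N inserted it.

After op 1 (move_left): buffer="ddbi" (len 4), cursors c1@0 c2@1 c3@2, authorship ....
After op 2 (insert('x')): buffer="xdxdxbi" (len 7), cursors c1@1 c2@3 c3@5, authorship 1.2.3..
After op 3 (add_cursor(0)): buffer="xdxdxbi" (len 7), cursors c4@0 c1@1 c2@3 c3@5, authorship 1.2.3..
After op 4 (insert('h')): buffer="hxhdxhdxhbi" (len 11), cursors c4@1 c1@3 c2@6 c3@9, authorship 411.22.33..
After op 5 (move_left): buffer="hxhdxhdxhbi" (len 11), cursors c4@0 c1@2 c2@5 c3@8, authorship 411.22.33..
Authorship (.=original, N=cursor N): 4 1 1 . 2 2 . 3 3 . .
Index 8: author = 3

Answer: cursor 3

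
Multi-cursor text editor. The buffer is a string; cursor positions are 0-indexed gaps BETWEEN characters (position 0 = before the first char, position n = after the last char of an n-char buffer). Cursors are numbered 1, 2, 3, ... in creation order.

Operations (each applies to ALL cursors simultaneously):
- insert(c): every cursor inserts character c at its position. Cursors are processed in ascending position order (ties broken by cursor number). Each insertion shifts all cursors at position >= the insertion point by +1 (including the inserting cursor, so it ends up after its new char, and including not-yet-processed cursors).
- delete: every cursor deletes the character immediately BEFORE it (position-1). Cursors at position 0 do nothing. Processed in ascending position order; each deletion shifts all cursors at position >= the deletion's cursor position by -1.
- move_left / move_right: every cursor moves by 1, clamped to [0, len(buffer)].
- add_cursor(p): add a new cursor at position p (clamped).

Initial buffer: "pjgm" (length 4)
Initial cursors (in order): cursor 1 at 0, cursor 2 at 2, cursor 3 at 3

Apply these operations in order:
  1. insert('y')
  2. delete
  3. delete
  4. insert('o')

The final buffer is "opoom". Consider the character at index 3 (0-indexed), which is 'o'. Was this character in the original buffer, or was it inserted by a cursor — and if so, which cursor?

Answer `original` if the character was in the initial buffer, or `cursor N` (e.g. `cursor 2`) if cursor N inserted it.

Answer: cursor 3

Derivation:
After op 1 (insert('y')): buffer="ypjygym" (len 7), cursors c1@1 c2@4 c3@6, authorship 1..2.3.
After op 2 (delete): buffer="pjgm" (len 4), cursors c1@0 c2@2 c3@3, authorship ....
After op 3 (delete): buffer="pm" (len 2), cursors c1@0 c2@1 c3@1, authorship ..
After op 4 (insert('o')): buffer="opoom" (len 5), cursors c1@1 c2@4 c3@4, authorship 1.23.
Authorship (.=original, N=cursor N): 1 . 2 3 .
Index 3: author = 3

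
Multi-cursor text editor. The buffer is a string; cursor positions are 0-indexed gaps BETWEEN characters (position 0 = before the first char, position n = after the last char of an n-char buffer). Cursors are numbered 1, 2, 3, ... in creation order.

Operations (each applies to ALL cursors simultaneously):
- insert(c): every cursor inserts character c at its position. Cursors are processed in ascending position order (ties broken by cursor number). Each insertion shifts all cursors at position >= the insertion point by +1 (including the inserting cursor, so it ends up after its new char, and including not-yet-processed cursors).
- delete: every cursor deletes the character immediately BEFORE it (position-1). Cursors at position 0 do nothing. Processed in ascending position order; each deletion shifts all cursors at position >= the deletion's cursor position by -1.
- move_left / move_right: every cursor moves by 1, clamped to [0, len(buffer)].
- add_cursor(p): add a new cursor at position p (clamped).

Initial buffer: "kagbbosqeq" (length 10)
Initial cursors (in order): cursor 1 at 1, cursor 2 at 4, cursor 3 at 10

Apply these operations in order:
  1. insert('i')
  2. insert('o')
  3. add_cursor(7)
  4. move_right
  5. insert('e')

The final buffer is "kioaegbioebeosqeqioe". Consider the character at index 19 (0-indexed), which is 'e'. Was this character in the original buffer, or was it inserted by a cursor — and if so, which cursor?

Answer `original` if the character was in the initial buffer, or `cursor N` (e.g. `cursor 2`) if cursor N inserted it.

After op 1 (insert('i')): buffer="kiagbibosqeqi" (len 13), cursors c1@2 c2@6 c3@13, authorship .1...2......3
After op 2 (insert('o')): buffer="kioagbiobosqeqio" (len 16), cursors c1@3 c2@8 c3@16, authorship .11...22......33
After op 3 (add_cursor(7)): buffer="kioagbiobosqeqio" (len 16), cursors c1@3 c4@7 c2@8 c3@16, authorship .11...22......33
After op 4 (move_right): buffer="kioagbiobosqeqio" (len 16), cursors c1@4 c4@8 c2@9 c3@16, authorship .11...22......33
After op 5 (insert('e')): buffer="kioaegbioebeosqeqioe" (len 20), cursors c1@5 c4@10 c2@12 c3@20, authorship .11.1..224.2.....333
Authorship (.=original, N=cursor N): . 1 1 . 1 . . 2 2 4 . 2 . . . . . 3 3 3
Index 19: author = 3

Answer: cursor 3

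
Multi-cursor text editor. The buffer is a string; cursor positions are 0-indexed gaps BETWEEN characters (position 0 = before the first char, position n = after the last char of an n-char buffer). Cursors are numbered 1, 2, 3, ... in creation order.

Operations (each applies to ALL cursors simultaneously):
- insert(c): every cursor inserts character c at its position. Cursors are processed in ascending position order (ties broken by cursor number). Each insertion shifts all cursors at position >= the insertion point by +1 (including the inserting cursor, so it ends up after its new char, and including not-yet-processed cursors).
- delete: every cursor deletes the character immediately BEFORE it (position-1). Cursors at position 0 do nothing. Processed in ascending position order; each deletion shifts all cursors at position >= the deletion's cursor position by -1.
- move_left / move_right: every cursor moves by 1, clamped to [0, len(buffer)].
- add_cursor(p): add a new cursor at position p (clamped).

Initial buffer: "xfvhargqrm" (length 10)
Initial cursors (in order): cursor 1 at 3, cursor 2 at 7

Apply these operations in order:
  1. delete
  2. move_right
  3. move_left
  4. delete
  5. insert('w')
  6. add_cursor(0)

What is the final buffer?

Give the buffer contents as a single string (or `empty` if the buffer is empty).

After op 1 (delete): buffer="xfharqrm" (len 8), cursors c1@2 c2@5, authorship ........
After op 2 (move_right): buffer="xfharqrm" (len 8), cursors c1@3 c2@6, authorship ........
After op 3 (move_left): buffer="xfharqrm" (len 8), cursors c1@2 c2@5, authorship ........
After op 4 (delete): buffer="xhaqrm" (len 6), cursors c1@1 c2@3, authorship ......
After op 5 (insert('w')): buffer="xwhawqrm" (len 8), cursors c1@2 c2@5, authorship .1..2...
After op 6 (add_cursor(0)): buffer="xwhawqrm" (len 8), cursors c3@0 c1@2 c2@5, authorship .1..2...

Answer: xwhawqrm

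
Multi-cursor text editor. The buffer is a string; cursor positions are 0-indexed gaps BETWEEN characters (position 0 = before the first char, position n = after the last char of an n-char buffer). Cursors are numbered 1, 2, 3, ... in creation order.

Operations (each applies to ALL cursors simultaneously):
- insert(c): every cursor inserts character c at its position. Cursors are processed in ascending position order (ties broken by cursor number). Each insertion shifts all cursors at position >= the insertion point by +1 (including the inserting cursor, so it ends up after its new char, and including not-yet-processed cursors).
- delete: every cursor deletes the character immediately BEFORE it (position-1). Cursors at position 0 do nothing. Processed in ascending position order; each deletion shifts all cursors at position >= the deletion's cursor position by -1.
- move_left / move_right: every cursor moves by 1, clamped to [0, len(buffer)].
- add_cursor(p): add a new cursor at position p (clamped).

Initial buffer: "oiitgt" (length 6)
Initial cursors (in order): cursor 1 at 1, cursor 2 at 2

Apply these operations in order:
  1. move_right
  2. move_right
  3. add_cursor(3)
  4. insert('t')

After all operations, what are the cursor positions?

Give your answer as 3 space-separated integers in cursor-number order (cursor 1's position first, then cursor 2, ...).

After op 1 (move_right): buffer="oiitgt" (len 6), cursors c1@2 c2@3, authorship ......
After op 2 (move_right): buffer="oiitgt" (len 6), cursors c1@3 c2@4, authorship ......
After op 3 (add_cursor(3)): buffer="oiitgt" (len 6), cursors c1@3 c3@3 c2@4, authorship ......
After op 4 (insert('t')): buffer="oiittttgt" (len 9), cursors c1@5 c3@5 c2@7, authorship ...13.2..

Answer: 5 7 5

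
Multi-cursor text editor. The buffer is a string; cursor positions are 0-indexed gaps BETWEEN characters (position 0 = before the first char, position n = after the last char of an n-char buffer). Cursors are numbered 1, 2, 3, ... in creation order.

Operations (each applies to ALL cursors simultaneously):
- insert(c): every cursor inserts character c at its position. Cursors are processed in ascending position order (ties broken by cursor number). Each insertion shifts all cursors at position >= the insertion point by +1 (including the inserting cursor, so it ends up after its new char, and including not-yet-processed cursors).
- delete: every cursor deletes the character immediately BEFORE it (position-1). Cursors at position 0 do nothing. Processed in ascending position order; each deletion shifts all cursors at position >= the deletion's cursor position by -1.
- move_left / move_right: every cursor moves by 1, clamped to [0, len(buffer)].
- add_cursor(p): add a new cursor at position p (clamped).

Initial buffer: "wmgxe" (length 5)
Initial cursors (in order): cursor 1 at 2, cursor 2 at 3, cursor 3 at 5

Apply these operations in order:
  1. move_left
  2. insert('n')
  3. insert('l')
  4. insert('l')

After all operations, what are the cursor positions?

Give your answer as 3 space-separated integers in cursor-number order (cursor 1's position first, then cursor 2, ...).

After op 1 (move_left): buffer="wmgxe" (len 5), cursors c1@1 c2@2 c3@4, authorship .....
After op 2 (insert('n')): buffer="wnmngxne" (len 8), cursors c1@2 c2@4 c3@7, authorship .1.2..3.
After op 3 (insert('l')): buffer="wnlmnlgxnle" (len 11), cursors c1@3 c2@6 c3@10, authorship .11.22..33.
After op 4 (insert('l')): buffer="wnllmnllgxnlle" (len 14), cursors c1@4 c2@8 c3@13, authorship .111.222..333.

Answer: 4 8 13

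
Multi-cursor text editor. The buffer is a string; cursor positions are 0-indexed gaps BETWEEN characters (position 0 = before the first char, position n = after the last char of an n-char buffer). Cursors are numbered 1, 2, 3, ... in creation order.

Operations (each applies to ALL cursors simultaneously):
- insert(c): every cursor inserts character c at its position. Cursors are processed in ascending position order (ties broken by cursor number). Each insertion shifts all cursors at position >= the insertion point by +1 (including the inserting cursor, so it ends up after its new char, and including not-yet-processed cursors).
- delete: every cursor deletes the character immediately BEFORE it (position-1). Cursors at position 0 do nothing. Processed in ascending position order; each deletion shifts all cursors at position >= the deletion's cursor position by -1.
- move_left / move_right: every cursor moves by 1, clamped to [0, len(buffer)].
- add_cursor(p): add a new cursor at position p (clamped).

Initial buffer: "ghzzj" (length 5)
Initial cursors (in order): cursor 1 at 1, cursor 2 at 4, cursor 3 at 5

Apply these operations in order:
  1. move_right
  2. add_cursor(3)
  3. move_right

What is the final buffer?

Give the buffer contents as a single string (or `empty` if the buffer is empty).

After op 1 (move_right): buffer="ghzzj" (len 5), cursors c1@2 c2@5 c3@5, authorship .....
After op 2 (add_cursor(3)): buffer="ghzzj" (len 5), cursors c1@2 c4@3 c2@5 c3@5, authorship .....
After op 3 (move_right): buffer="ghzzj" (len 5), cursors c1@3 c4@4 c2@5 c3@5, authorship .....

Answer: ghzzj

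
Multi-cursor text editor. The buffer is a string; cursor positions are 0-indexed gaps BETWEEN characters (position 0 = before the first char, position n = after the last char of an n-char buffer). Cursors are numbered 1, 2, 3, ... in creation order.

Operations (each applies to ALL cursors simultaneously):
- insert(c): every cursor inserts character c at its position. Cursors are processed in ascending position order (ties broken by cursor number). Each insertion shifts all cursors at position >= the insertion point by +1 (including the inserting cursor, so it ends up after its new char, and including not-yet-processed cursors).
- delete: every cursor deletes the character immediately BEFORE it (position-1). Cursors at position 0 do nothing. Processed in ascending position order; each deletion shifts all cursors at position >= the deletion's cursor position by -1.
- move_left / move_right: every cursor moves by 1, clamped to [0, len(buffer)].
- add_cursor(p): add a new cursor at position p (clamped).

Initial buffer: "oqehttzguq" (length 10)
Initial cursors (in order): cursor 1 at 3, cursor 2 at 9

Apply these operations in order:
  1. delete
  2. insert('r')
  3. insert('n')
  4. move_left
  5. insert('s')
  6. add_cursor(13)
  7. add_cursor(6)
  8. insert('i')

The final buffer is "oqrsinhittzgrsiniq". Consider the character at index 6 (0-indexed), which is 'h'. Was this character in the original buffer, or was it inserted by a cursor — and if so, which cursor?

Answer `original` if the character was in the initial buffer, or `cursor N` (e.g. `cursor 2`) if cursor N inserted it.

Answer: original

Derivation:
After op 1 (delete): buffer="oqhttzgq" (len 8), cursors c1@2 c2@7, authorship ........
After op 2 (insert('r')): buffer="oqrhttzgrq" (len 10), cursors c1@3 c2@9, authorship ..1.....2.
After op 3 (insert('n')): buffer="oqrnhttzgrnq" (len 12), cursors c1@4 c2@11, authorship ..11.....22.
After op 4 (move_left): buffer="oqrnhttzgrnq" (len 12), cursors c1@3 c2@10, authorship ..11.....22.
After op 5 (insert('s')): buffer="oqrsnhttzgrsnq" (len 14), cursors c1@4 c2@12, authorship ..111.....222.
After op 6 (add_cursor(13)): buffer="oqrsnhttzgrsnq" (len 14), cursors c1@4 c2@12 c3@13, authorship ..111.....222.
After op 7 (add_cursor(6)): buffer="oqrsnhttzgrsnq" (len 14), cursors c1@4 c4@6 c2@12 c3@13, authorship ..111.....222.
After op 8 (insert('i')): buffer="oqrsinhittzgrsiniq" (len 18), cursors c1@5 c4@8 c2@15 c3@17, authorship ..1111.4....22223.
Authorship (.=original, N=cursor N): . . 1 1 1 1 . 4 . . . . 2 2 2 2 3 .
Index 6: author = original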